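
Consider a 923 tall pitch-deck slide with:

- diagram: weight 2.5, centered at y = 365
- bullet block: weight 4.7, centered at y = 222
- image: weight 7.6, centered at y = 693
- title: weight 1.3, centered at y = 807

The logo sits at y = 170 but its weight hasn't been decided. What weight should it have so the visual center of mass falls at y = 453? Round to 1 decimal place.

Known weights sum to 2.5 + 4.7 + 7.6 + 1.3 = 16.1; their moment is 2.5·365 + 4.7·222 + 7.6·693 + 1.3·807 = 8271.8.
Balance at y = 453 requires (8271.8 + w·170) / (16.1 + w) = 453.
Solving: w = (453·16.1 − 8271.8) / (170 − 453) = -978.5 / -283 ≈ 3.46.

w ≈ 3.5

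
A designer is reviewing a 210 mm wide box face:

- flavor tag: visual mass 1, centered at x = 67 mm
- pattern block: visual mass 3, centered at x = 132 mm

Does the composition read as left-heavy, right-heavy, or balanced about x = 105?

right-heavy

Weights sum to 1 + 3 = 4.
x-moment: 1·67 + 3·132 = 463; centroid 463/4 ≈ 115.75.
115.8 vs midline 105 → right-heavy.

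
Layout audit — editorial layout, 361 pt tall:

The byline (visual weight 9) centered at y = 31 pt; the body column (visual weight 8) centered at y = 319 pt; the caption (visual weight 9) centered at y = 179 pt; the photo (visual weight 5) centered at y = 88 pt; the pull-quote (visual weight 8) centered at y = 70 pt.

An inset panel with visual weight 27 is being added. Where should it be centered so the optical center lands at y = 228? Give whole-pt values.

After adding the inset panel, total weight = 9 + 8 + 9 + 5 + 8 + 27 = 66.
y: need Σw·y = 66·228 = 15048. Existing = 9·31 + 8·319 + 9·179 + 5·88 + 8·70 = 5442. Remainder 9606 / 27 ≈ 355.78.

y ≈ 356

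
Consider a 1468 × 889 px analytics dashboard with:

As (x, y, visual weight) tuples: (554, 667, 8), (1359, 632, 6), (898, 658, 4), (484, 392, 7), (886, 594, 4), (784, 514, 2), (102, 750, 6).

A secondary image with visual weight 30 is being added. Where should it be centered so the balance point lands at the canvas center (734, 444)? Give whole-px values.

New total weight: (8 + 6 + 4 + 7 + 4 + 2 + 6) + 30 = 67.
x: target moment 67×734 = 49178; current 8·554 + 6·1359 + 4·898 + 7·484 + 4·886 + 2·784 + 6·102 = 25290; the secondary image supplies 23888, so x = 23888/30 ≈ 796.27.
y: target moment 67×444 = 29748; current 8·667 + 6·632 + 4·658 + 7·392 + 4·594 + 2·514 + 6·750 = 22408; the secondary image supplies 7340, so y = 7340/30 ≈ 244.67.

(796, 245)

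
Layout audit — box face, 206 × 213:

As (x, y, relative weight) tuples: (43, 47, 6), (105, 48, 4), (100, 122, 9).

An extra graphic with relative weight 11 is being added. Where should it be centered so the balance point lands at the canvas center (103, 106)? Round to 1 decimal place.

New total weight: (6 + 4 + 9) + 11 = 30.
Along x: (1578 + 11·x) / 30 = 103 (existing moment 6·43 + 4·105 + 9·100 = 1578) ⇒ x = (3090 − 1578) / 11 ≈ 137.45.
Along y: (1572 + 11·y) / 30 = 106 (existing moment 6·47 + 4·48 + 9·122 = 1572) ⇒ y = (3180 − 1572) / 11 ≈ 146.18.

(137.5, 146.2)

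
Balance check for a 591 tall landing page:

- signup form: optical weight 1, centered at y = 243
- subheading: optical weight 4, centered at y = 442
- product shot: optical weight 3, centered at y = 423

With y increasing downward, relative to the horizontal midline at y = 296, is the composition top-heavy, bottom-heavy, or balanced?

Weights sum to 1 + 4 + 3 = 8.
y-moment: 1·243 + 4·442 + 3·423 = 3280; centroid 3280/8 ≈ 410.00.
410.0 vs midline 296 → bottom-heavy.

bottom-heavy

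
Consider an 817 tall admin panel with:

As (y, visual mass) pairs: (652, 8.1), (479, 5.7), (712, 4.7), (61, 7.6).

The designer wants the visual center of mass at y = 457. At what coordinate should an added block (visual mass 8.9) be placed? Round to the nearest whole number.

y ≈ 469

New total weight: (8.1 + 5.7 + 4.7 + 7.6) + 8.9 = 35.0.
y: need Σw·y = 35.0·457 = 15995.0. Existing = 8.1·652 + 5.7·479 + 4.7·712 + 7.6·61 = 11821.5. Remainder 4173.5 / 8.9 ≈ 468.93.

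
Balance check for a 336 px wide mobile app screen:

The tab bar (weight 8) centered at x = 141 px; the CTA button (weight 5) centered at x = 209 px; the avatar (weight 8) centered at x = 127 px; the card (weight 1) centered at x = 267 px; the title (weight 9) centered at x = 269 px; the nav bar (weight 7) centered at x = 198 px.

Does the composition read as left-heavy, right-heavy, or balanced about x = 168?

right-heavy

Total weight = 8 + 5 + 8 + 1 + 9 + 7 = 38.
Σw·x = 7263; x̄ = 7263/38 ≈ 191.13.
191.1 lies right of the midline 168, so the layout is right-heavy.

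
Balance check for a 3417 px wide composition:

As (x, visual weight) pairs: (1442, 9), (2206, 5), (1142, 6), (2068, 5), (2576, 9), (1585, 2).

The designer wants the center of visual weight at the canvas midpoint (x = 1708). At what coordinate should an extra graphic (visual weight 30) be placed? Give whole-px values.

x ≈ 1506

After adding the extra graphic, total weight = 9 + 5 + 6 + 5 + 9 + 2 + 30 = 66.
x: need Σw·x = 66·1708 = 112728. Existing = 9·1442 + 5·2206 + 6·1142 + 5·2068 + 9·2576 + 2·1585 = 67554. Remainder 45174 / 30 ≈ 1505.80.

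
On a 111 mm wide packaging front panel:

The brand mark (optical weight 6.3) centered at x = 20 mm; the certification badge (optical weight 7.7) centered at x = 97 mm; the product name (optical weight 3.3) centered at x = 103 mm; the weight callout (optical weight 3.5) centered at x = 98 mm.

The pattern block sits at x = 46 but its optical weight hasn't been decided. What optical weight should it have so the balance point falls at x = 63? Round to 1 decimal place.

Known weights sum to 6.3 + 7.7 + 3.3 + 3.5 = 20.8; their moment is 6.3·20 + 7.7·97 + 3.3·103 + 3.5·98 = 1555.8.
For the centroid to hit 63: (1555.8 + w·46) / (20.8 + w) = 63.
Rearranging, w·(46 − 63) = 63·20.8 − 1555.8 = -245.4, so w ≈ -245.4/-17 = 14.44.

w ≈ 14.4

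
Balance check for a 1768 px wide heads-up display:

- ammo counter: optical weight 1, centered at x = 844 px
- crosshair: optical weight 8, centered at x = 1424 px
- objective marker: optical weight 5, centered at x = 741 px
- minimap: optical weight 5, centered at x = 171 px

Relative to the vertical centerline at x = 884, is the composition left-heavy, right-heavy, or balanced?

Weights sum to 1 + 8 + 5 + 5 = 19.
x-moment: 1·844 + 8·1424 + 5·741 + 5·171 = 16796; centroid 16796/19 ≈ 884.00.
The centroid 884.00 matches the midline at 884, so the layout is balanced.

balanced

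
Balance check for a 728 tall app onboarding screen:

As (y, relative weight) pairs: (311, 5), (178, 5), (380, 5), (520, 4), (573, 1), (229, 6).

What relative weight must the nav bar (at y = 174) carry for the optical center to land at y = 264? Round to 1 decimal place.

Existing Σw = 26 (5 + 5 + 5 + 4 + 1 + 6); existing moment 5·311 + 5·178 + 5·380 + 4·520 + 1·573 + 6·229 = 8372.
For the centroid to hit 264: (8372 + w·174) / (26 + w) = 264.
Solving: w = (264·26 − 8372) / (174 − 264) = -1508 / -90 ≈ 16.76.

w ≈ 16.8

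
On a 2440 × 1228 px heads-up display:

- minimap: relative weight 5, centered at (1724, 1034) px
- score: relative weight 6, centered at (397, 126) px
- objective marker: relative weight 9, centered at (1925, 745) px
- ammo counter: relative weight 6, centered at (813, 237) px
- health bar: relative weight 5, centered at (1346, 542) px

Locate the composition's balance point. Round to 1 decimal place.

Σw = 5 + 6 + 9 + 6 + 5 = 31.
x-moment: 5·1724 + 6·397 + 9·1925 + 6·813 + 5·1346 = 39935; centroid 39935/31 ≈ 1288.23.
y-moment: 5·1034 + 6·126 + 9·745 + 6·237 + 5·542 = 16763; centroid 16763/31 ≈ 540.74.

(1288.2, 540.7)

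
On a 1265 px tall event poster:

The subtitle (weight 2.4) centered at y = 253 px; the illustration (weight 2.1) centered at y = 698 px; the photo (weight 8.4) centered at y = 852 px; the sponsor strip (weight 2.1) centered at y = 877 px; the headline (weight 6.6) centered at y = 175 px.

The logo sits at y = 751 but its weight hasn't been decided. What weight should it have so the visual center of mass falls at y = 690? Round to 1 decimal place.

Known weights sum to 2.4 + 2.1 + 8.4 + 2.1 + 6.6 = 21.6; their moment is 2.4·253 + 2.1·698 + 8.4·852 + 2.1·877 + 6.6·175 = 12226.5.
Set Σw·y/Σw = 690: (12226.5 + 751w) = 690·(21.6 + w).
Solving: w = (690·21.6 − 12226.5) / (751 − 690) = 2677.5 / 61 ≈ 43.89.

w ≈ 43.9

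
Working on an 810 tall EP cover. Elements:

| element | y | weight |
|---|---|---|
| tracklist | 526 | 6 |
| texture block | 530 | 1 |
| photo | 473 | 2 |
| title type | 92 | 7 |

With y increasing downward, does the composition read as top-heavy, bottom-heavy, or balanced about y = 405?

top-heavy

Total weight = 6 + 1 + 2 + 7 = 16.
y: (6·526 + 1·530 + 2·473 + 7·92) / 16 = 5276 / 16 ≈ 329.75
329.8 vs midline 405 → top-heavy.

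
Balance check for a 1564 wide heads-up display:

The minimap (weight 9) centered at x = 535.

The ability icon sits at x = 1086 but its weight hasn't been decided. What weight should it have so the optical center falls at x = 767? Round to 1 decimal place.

w ≈ 6.5

Known: weight 9 with moment 9·535 = 4815.
Set Σw·x/Σw = 767: (4815 + 1086w) = 767·(9 + w).
Solving: w = (767·9 − 4815) / (1086 − 767) = 2088 / 319 ≈ 6.55.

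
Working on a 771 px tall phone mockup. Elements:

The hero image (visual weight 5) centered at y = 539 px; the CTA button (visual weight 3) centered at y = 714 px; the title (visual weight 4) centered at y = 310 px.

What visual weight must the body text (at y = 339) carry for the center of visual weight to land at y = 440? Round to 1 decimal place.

w ≈ 7.9

Existing Σw = 12 (5 + 3 + 4); existing moment 5·539 + 3·714 + 4·310 = 6077.
Set Σw·y/Σw = 440: (6077 + 339w) = 440·(12 + w).
Solving: w = (440·12 − 6077) / (339 − 440) = -797 / -101 ≈ 7.89.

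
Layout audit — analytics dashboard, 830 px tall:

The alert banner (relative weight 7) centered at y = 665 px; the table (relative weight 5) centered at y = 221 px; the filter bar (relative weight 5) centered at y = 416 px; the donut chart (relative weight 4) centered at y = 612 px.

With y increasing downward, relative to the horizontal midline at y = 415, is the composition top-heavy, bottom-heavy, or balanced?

bottom-heavy

Weights sum to 7 + 5 + 5 + 4 = 21.
Σw·y = 7·665 + 5·221 + 5·416 + 4·612 = 10288, so ȳ = 10288/21 ≈ 489.90.
Since 489.9 is below (larger y than) 415, the composition reads bottom-heavy.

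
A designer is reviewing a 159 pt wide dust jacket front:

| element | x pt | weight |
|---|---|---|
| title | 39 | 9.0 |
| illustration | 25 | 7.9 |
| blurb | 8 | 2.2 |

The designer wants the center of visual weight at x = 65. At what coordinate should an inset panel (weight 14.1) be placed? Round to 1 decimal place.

New total weight: (9.0 + 7.9 + 2.2) + 14.1 = 33.2.
Along x: (566.1 + 14.1·x) / 33.2 = 65 (existing moment 9.0·39 + 7.9·25 + 2.2·8 = 566.1) ⇒ x = (2158.0 − 566.1) / 14.1 ≈ 112.90.

x ≈ 112.9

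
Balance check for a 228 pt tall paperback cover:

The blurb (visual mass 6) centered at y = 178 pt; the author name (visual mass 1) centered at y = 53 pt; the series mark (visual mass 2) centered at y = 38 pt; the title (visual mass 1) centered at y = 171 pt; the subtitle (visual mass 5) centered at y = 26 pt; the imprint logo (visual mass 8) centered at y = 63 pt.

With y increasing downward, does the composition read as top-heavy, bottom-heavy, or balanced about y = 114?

top-heavy

Total weight = 6 + 1 + 2 + 1 + 5 + 8 = 23.
y: moment 2002 / weight 23 ≈ 87.04
87.0 vs midline 114 → top-heavy.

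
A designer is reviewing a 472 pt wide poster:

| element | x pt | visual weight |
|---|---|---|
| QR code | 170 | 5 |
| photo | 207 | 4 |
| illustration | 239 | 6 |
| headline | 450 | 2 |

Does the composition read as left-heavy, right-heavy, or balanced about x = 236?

Total weight = 5 + 4 + 6 + 2 = 17.
x: (5·170 + 4·207 + 6·239 + 2·450) / 17 = 4012 / 17 ≈ 236.00
236.00 = 236 exactly: balanced.

balanced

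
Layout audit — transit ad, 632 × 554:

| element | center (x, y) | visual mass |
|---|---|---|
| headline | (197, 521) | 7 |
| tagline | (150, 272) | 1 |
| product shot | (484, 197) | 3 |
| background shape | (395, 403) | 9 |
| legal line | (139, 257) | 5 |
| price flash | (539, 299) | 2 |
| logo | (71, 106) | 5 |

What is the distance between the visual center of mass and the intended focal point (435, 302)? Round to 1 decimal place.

≈ 166.6

Σw = 7 + 1 + 3 + 9 + 5 + 2 + 5 = 32.
x: (7·197 + 1·150 + 3·484 + 9·395 + 5·139 + 2·539 + 5·71) / 32 = 8664 / 32 ≈ 270.75
y: (7·521 + 1·272 + 3·197 + 9·403 + 5·257 + 2·299 + 5·106) / 32 = 10550 / 32 ≈ 329.69
Relative to (435, 302): Δ = (-164.25, 27.69); |Δ| = √(-164.25² + 27.69²) ≈ 166.57.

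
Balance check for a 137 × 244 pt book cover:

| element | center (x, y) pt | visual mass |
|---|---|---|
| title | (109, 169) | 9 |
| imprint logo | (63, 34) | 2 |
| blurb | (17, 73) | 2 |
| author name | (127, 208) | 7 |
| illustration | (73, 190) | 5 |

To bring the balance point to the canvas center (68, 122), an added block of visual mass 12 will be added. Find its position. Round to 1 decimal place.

With the added block, Σw becomes 9 + 2 + 2 + 7 + 5 + 12 = 37.
x: target moment 37×68 = 2516; current 9·109 + 2·63 + 2·17 + 7·127 + 5·73 = 2395; the added block supplies 121, so x = 121/12 ≈ 10.08.
y: target moment 37×122 = 4514; current 9·169 + 2·34 + 2·73 + 7·208 + 5·190 = 4141; the added block supplies 373, so y = 373/12 ≈ 31.08.

(10.1, 31.1)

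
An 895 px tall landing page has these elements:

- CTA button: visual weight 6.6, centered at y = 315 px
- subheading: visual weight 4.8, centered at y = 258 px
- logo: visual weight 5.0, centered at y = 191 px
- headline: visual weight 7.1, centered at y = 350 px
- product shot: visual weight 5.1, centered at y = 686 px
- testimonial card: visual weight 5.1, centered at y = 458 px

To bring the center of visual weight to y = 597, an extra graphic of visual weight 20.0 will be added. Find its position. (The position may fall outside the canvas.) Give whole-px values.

y ≈ 973

With the extra graphic, Σw becomes 6.6 + 4.8 + 5.0 + 7.1 + 5.1 + 5.1 + 20.0 = 53.7.
y: need Σw·y = 53.7·597 = 32058.9. Existing = 6.6·315 + 4.8·258 + 5.0·191 + 7.1·350 + 5.1·686 + 5.1·458 = 12591.8. Remainder 19467.1 / 20.0 ≈ 973.35.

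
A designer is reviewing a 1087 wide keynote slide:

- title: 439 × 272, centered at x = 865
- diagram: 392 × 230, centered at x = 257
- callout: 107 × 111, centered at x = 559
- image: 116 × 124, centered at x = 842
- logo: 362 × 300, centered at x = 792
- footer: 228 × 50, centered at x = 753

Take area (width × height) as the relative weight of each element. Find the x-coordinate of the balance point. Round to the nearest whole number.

x ≈ 674

Areas: title 439·272 = 119408, diagram 392·230 = 90160, callout 107·111 = 11877, image 116·124 = 14384, logo 362·300 = 108600, footer 228·50 = 11400. Total weight = 355829.
Σw·x = 119408·865 + 90160·257 + 11877·559 + 14384·842 + 108600·792 + 11400·753 = 239805011, so x̄ = 239805011/355829 ≈ 673.93.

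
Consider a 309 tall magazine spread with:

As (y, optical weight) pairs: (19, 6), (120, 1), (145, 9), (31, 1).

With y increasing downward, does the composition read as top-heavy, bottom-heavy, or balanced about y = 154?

top-heavy

Weights sum to 6 + 1 + 9 + 1 = 17.
y: (6·19 + 1·120 + 9·145 + 1·31) / 17 = 1570 / 17 ≈ 92.35
Since 92.4 is above (smaller y than) 154, the composition reads top-heavy.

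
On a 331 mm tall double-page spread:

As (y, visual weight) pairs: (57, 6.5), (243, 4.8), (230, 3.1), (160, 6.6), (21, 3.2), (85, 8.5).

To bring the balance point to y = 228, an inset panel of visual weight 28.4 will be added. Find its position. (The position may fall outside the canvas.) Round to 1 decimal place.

With the inset panel, Σw becomes 6.5 + 4.8 + 3.1 + 6.6 + 3.2 + 8.5 + 28.4 = 61.1.
y: need Σw·y = 61.1·228 = 13930.8. Existing = 6.5·57 + 4.8·243 + 3.1·230 + 6.6·160 + 3.2·21 + 8.5·85 = 4095.6. Remainder 9835.2 / 28.4 ≈ 346.31.

y ≈ 346.3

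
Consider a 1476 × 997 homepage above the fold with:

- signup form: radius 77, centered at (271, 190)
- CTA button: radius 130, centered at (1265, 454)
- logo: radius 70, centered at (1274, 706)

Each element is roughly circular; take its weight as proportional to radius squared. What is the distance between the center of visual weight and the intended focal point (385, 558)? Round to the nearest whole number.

≈ 679

r² weights: signup form 77² = 5929, CTA button 130² = 16900, logo 70² = 4900. Total = 27729.
x: (5929·271 + 16900·1265 + 4900·1274) / 27729 = 29227859 / 27729 ≈ 1054.05
y: (5929·190 + 16900·454 + 4900·706) / 27729 = 12258510 / 27729 ≈ 442.08
Relative to (385, 558): Δ = (669.05, -115.92); |Δ| = √(669.05² + -115.92²) ≈ 679.02.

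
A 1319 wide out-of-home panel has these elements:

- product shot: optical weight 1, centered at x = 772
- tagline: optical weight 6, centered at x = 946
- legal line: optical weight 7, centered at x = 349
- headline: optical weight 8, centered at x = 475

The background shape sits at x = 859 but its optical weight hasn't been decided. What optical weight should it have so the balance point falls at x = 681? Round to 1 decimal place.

w ≈ 12.9

Existing Σw = 22 (1 + 6 + 7 + 8); existing moment 1·772 + 6·946 + 7·349 + 8·475 = 12691.
Set Σw·x/Σw = 681: (12691 + 859w) = 681·(22 + w).
Solving: w = (681·22 − 12691) / (859 − 681) = 2291 / 178 ≈ 12.87.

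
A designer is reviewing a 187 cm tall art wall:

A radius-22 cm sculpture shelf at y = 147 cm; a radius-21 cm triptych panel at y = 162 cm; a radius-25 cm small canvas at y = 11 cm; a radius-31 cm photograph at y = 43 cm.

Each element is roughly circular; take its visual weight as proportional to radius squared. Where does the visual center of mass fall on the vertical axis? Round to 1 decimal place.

y ≈ 76.0

r² weights: sculpture shelf 22² = 484, triptych panel 21² = 441, small canvas 25² = 625, photograph 31² = 961. Total = 2511.
y: (484·147 + 441·162 + 625·11 + 961·43) / 2511 = 190788 / 2511 ≈ 75.98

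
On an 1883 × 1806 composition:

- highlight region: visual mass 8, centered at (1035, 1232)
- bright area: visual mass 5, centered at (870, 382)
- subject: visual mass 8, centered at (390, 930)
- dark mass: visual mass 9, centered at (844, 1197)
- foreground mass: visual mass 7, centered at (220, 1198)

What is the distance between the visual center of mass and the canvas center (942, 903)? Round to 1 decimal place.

Weights sum to 8 + 5 + 8 + 9 + 7 = 37.
Σw·x = 8·1035 + 5·870 + 8·390 + 9·844 + 7·220 = 24886, so x̄ = 24886/37 ≈ 672.59.
Σw·y = 8·1232 + 5·382 + 8·930 + 9·1197 + 7·1198 = 38365, so ȳ = 38365/37 ≈ 1036.89.
From (942, 903): dx = -269.41, dy = 133.89, so the distance is √(dx²+dy²) ≈ 300.84.

≈ 300.8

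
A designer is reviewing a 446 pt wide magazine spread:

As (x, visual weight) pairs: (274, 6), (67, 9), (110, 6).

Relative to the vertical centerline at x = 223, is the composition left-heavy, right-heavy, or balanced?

Weights sum to 6 + 9 + 6 = 21.
Σw·x = 6·274 + 9·67 + 6·110 = 2907, so x̄ = 2907/21 ≈ 138.43.
138.4 lies left of the midline 223, so the layout is left-heavy.

left-heavy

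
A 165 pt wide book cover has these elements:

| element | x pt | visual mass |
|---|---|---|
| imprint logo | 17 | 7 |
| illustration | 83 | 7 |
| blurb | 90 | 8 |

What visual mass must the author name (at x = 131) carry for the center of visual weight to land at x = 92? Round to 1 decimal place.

Existing Σw = 22 (7 + 7 + 8); existing moment 7·17 + 7·83 + 8·90 = 1420.
Balance at x = 92 requires (1420 + w·131) / (22 + w) = 92.
Rearranging, w·(131 − 92) = 92·22 − 1420 = 604, so w ≈ 604/39 = 15.49.

w ≈ 15.5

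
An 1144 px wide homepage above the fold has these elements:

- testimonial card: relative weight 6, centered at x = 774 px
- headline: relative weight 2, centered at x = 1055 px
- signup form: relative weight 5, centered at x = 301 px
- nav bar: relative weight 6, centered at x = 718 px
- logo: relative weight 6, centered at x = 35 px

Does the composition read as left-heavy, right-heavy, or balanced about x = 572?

Weights sum to 6 + 2 + 5 + 6 + 6 = 25.
x-moment: 6·774 + 2·1055 + 5·301 + 6·718 + 6·35 = 12777; centroid 12777/25 ≈ 511.08.
511.1 lies left of the midline 572, so the layout is left-heavy.

left-heavy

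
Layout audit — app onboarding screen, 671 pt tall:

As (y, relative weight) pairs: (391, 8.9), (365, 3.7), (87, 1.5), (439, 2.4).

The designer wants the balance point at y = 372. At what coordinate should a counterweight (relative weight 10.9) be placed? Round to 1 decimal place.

y ≈ 383.3

With the counterweight, Σw becomes 8.9 + 3.7 + 1.5 + 2.4 + 10.9 = 27.4.
y: target moment 27.4×372 = 10192.8; current 8.9·391 + 3.7·365 + 1.5·87 + 2.4·439 = 6014.5; the counterweight supplies 4178.3, so y = 4178.3/10.9 ≈ 383.33.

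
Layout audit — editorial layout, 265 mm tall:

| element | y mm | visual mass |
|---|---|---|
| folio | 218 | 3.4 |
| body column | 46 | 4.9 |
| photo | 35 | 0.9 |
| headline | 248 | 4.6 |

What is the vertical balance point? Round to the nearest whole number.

Weights sum to 3.4 + 4.9 + 0.9 + 4.6 = 13.8.
y: (3.4·218 + 4.9·46 + 0.9·35 + 4.6·248) / 13.8 = 2138.9 / 13.8 ≈ 154.99

y ≈ 155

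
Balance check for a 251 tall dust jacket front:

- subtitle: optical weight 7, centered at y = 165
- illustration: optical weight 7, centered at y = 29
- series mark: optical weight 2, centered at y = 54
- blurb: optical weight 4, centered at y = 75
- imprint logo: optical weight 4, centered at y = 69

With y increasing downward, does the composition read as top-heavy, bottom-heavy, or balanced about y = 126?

Total weight = 7 + 7 + 2 + 4 + 4 = 24.
y-moment: 7·165 + 7·29 + 2·54 + 4·75 + 4·69 = 2042; centroid 2042/24 ≈ 85.08.
Since 85.1 is above (smaller y than) 126, the composition reads top-heavy.

top-heavy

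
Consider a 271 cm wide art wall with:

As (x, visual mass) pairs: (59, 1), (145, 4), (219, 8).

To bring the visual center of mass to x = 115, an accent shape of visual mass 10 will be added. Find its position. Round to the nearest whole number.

With the accent shape, Σw becomes 1 + 4 + 8 + 10 = 23.
Along x: (2391 + 10·x) / 23 = 115 (existing moment 1·59 + 4·145 + 8·219 = 2391) ⇒ x = (2645 − 2391) / 10 ≈ 25.40.

x ≈ 25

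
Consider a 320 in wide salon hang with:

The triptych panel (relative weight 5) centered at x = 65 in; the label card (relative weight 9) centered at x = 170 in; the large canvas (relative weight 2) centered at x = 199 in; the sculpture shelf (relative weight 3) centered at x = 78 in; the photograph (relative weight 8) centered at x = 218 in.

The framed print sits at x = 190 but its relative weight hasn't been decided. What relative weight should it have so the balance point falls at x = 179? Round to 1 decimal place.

Known weights sum to 5 + 9 + 2 + 3 + 8 = 27; their moment is 5·65 + 9·170 + 2·199 + 3·78 + 8·218 = 4231.
Balance at x = 179 requires (4231 + w·190) / (27 + w) = 179.
Solving: w = (179·27 − 4231) / (190 − 179) = 602 / 11 ≈ 54.73.

w ≈ 54.7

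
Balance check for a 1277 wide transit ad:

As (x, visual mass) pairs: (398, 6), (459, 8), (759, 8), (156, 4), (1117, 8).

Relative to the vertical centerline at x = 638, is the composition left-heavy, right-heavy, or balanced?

balanced

Weights sum to 6 + 8 + 8 + 4 + 8 = 34.
x: (6·398 + 8·459 + 8·759 + 4·156 + 8·1117) / 34 = 21692 / 34 ≈ 638.00
638.00 = 638 exactly: balanced.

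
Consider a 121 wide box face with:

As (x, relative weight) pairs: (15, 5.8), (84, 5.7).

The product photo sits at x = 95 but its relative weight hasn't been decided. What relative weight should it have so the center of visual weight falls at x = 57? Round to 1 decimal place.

Known weights sum to 5.8 + 5.7 = 11.5; their moment is 5.8·15 + 5.7·84 = 565.8.
Balance at x = 57 requires (565.8 + w·95) / (11.5 + w) = 57.
Rearranging, w·(95 − 57) = 57·11.5 − 565.8 = 89.7, so w ≈ 89.7/38 = 2.36.

w ≈ 2.4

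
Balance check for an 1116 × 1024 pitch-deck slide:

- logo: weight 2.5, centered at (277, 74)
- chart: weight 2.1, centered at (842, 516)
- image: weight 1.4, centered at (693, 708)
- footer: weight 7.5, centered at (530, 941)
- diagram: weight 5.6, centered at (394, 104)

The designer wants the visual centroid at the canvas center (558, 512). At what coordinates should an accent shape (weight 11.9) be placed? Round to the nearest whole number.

(646, 502)

After adding the accent shape, total weight = 2.5 + 2.1 + 1.4 + 7.5 + 5.6 + 11.9 = 31.0.
Along x: (9612.3 + 11.9·x) / 31.0 = 558 (existing moment 2.5·277 + 2.1·842 + 1.4·693 + 7.5·530 + 5.6·394 = 9612.3) ⇒ x = (17298.0 − 9612.3) / 11.9 ≈ 645.86.
Along y: (9899.7 + 11.9·y) / 31.0 = 512 (existing moment 2.5·74 + 2.1·516 + 1.4·708 + 7.5·941 + 5.6·104 = 9899.7) ⇒ y = (15872.0 − 9899.7) / 11.9 ≈ 501.87.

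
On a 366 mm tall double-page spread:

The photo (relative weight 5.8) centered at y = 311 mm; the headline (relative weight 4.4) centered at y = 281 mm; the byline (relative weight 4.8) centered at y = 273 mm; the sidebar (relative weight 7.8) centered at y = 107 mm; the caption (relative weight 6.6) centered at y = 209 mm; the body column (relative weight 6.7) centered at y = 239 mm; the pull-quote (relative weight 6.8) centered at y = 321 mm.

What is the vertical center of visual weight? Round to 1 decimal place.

y ≈ 241.2

Weights sum to 5.8 + 4.4 + 4.8 + 7.8 + 6.6 + 6.7 + 6.8 = 42.9.
Σw·y = 10348.7; ȳ = 10348.7/42.9 ≈ 241.23.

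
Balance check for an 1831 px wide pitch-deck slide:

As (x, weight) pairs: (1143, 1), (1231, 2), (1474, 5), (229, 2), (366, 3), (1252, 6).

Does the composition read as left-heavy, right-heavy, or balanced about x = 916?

right-heavy

Total weight = 1 + 2 + 5 + 2 + 3 + 6 = 19.
x: moment 20043 / weight 19 ≈ 1054.89
1054.9 vs midline 916 → right-heavy.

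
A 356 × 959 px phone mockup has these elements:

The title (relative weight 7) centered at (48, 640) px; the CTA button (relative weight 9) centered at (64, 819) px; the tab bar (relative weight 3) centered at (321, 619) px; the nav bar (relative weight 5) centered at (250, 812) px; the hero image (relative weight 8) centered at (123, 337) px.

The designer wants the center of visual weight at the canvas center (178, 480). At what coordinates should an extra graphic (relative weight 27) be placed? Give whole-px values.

After adding the extra graphic, total weight = 7 + 9 + 3 + 5 + 8 + 27 = 59.
x: target moment 59×178 = 10502; current 7·48 + 9·64 + 3·321 + 5·250 + 8·123 = 4109; the extra graphic supplies 6393, so x = 6393/27 ≈ 236.78.
y: target moment 59×480 = 28320; current 7·640 + 9·819 + 3·619 + 5·812 + 8·337 = 20464; the extra graphic supplies 7856, so y = 7856/27 ≈ 290.96.

(237, 291)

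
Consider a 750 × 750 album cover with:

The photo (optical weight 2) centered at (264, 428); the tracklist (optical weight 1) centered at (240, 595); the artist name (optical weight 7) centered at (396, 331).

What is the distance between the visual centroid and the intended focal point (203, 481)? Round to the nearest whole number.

≈ 183

Σw = 2 + 1 + 7 = 10.
x: (2·264 + 1·240 + 7·396) / 10 = 3540 / 10 ≈ 354.00
y: (2·428 + 1·595 + 7·331) / 10 = 3768 / 10 ≈ 376.80
Offset from (203, 481): Δx ≈ 151.00, Δy ≈ -104.20; distance = √(Δx² + Δy²) ≈ 183.46.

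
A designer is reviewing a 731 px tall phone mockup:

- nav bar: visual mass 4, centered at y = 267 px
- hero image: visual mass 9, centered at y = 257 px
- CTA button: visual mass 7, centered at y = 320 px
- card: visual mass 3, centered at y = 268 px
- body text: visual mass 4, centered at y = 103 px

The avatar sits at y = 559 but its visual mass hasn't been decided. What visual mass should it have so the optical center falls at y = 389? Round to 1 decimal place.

w ≈ 21.6

Known weights sum to 4 + 9 + 7 + 3 + 4 = 27; their moment is 4·267 + 9·257 + 7·320 + 3·268 + 4·103 = 6837.
Balance at y = 389 requires (6837 + w·559) / (27 + w) = 389.
So w = (389·27 − 6837)/(559 − 389) = 3666/170 ≈ 21.56.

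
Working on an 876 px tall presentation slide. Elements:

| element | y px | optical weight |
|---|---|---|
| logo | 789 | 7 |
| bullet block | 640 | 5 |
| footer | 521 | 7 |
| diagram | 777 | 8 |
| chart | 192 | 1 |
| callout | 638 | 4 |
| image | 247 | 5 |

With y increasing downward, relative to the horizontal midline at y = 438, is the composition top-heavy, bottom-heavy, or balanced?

Weights sum to 7 + 5 + 7 + 8 + 1 + 4 + 5 = 37.
y-moment: 7·789 + 5·640 + 7·521 + 8·777 + 1·192 + 4·638 + 5·247 = 22565; centroid 22565/37 ≈ 609.86.
609.9 vs midline 438 → bottom-heavy.

bottom-heavy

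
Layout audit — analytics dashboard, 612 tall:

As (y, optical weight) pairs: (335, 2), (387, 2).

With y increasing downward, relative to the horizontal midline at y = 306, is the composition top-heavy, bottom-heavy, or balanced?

bottom-heavy

Total weight = 2 + 2 = 4.
Σw·y = 2·335 + 2·387 = 1444, so ȳ = 1444/4 ≈ 361.00.
361.0 vs midline 306 → bottom-heavy.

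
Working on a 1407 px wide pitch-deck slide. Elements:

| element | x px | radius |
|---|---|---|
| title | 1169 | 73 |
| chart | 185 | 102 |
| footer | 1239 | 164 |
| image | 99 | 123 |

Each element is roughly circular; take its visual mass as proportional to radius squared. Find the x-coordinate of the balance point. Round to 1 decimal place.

r² weights: title 73² = 5329, chart 102² = 10404, footer 164² = 26896, image 123² = 15129. Total = 57758.
x: (5329·1169 + 10404·185 + 26896·1239 + 15129·99) / 57758 = 42976256 / 57758 ≈ 744.07

x ≈ 744.1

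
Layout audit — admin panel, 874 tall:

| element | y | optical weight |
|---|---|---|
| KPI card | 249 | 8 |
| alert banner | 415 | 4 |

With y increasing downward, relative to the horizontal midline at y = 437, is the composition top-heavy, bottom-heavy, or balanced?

top-heavy

Total weight = 8 + 4 = 12.
y: (8·249 + 4·415) / 12 = 3652 / 12 ≈ 304.33
Since 304.3 is above (smaller y than) 437, the composition reads top-heavy.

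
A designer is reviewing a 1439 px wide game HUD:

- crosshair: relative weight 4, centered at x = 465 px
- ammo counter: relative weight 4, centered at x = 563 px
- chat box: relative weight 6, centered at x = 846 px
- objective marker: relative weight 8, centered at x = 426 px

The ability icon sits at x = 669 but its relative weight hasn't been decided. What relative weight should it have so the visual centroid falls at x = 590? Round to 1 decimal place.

Known weights sum to 4 + 4 + 6 + 8 = 22; their moment is 4·465 + 4·563 + 6·846 + 8·426 = 12596.
For the centroid to hit 590: (12596 + w·669) / (22 + w) = 590.
So w = (590·22 − 12596)/(669 − 590) = 384/79 ≈ 4.86.

w ≈ 4.9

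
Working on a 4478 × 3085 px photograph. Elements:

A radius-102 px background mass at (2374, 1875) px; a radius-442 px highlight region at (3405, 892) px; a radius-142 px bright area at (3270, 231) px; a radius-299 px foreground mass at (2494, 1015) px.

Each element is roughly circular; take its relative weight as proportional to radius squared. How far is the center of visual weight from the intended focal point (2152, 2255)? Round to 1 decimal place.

Weights ∝ r²: background mass 102² = 10404, highlight region 442² = 195364, bright area 142² = 20164, foreground mass 299² = 89401; Σw = 315333.
x-moment: 10404·2374 + 195364·3405 + 20164·3270 + 89401·2494 = 978815890; centroid 978815890/315333 ≈ 3104.07.
y-moment: 10404·1875 + 195364·892 + 20164·231 + 89401·1015 = 289172087; centroid 289172087/315333 ≈ 917.04.
Offset from (2152, 2255): Δx ≈ 952.07, Δy ≈ -1337.96; distance = √(Δx² + Δy²) ≈ 1642.13.

≈ 1642.1 px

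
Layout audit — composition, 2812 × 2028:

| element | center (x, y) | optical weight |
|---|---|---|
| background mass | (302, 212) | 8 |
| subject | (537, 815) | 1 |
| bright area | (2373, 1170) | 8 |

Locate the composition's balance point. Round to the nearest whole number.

(1290, 698)

Weights sum to 8 + 1 + 8 = 17.
x-moment: 8·302 + 1·537 + 8·2373 = 21937; centroid 21937/17 ≈ 1290.41.
y-moment: 8·212 + 1·815 + 8·1170 = 11871; centroid 11871/17 ≈ 698.29.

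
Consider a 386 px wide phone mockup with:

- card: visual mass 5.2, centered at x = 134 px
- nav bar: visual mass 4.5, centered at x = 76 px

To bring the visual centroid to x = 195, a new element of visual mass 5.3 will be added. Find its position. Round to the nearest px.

New total weight: (5.2 + 4.5) + 5.3 = 15.0.
x: need Σw·x = 15.0·195 = 2925.0. Existing = 5.2·134 + 4.5·76 = 1038.8. Remainder 1886.2 / 5.3 ≈ 355.89.

x ≈ 356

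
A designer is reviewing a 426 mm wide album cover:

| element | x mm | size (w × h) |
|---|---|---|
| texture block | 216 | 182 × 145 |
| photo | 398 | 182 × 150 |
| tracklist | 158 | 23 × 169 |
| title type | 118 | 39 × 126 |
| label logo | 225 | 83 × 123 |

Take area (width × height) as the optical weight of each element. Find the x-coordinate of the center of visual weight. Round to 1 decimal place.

Areas → weights: texture block 182·145 = 26390, photo 182·150 = 27300, tracklist 23·169 = 3887, title type 39·126 = 4914, label logo 83·123 = 10209; Σw = 72700.
Σw·x = 26390·216 + 27300·398 + 3887·158 + 4914·118 + 10209·225 = 20056663, so x̄ = 20056663/72700 ≈ 275.88.

x ≈ 275.9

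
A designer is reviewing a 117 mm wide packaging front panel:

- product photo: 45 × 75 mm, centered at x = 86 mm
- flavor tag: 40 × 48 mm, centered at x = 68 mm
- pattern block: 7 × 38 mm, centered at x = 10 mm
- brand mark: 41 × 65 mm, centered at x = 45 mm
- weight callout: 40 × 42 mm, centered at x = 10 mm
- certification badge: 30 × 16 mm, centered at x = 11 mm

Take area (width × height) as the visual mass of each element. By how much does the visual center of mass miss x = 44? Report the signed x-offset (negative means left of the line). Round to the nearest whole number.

≈ 10 mm

Taking area as weight: product photo 45·75 = 3375, flavor tag 40·48 = 1920, pattern block 7·38 = 266, brand mark 41·65 = 2665, weight callout 40·42 = 1680, certification badge 30·16 = 480. Sum 10386.
x: moment 565475 / weight 10386 ≈ 54.45
Difference: 54.45 − 44 ≈ 10.45.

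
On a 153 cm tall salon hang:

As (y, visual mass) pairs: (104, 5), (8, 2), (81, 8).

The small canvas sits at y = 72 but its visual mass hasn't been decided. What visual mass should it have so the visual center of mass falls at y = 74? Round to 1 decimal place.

w ≈ 37.0

Known weights sum to 5 + 2 + 8 = 15; their moment is 5·104 + 2·8 + 8·81 = 1184.
Balance at y = 74 requires (1184 + w·72) / (15 + w) = 74.
Solving: w = (74·15 − 1184) / (72 − 74) = -74 / -2 ≈ 37.00.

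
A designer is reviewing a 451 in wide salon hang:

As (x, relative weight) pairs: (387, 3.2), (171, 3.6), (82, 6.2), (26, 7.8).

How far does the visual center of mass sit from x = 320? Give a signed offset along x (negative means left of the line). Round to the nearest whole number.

Weights sum to 3.2 + 3.6 + 6.2 + 7.8 = 20.8.
x: (3.2·387 + 3.6·171 + 6.2·82 + 7.8·26) / 20.8 = 2565.2 / 20.8 ≈ 123.33
Difference: 123.33 − 320 ≈ -196.67.

≈ -197 in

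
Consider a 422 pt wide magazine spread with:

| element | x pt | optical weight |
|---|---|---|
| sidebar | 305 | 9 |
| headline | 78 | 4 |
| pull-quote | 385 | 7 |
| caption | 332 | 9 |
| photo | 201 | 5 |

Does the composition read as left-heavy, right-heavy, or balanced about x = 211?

Total weight = 9 + 4 + 7 + 9 + 5 = 34.
x-moment: 9·305 + 4·78 + 7·385 + 9·332 + 5·201 = 9745; centroid 9745/34 ≈ 286.62.
286.6 lies right of the midline 211, so the layout is right-heavy.

right-heavy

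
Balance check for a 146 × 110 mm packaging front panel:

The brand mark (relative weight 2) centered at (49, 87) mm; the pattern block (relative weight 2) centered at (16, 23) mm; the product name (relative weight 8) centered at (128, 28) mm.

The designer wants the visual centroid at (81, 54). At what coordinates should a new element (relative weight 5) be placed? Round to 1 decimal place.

(44.6, 94.8)

With the new element, Σw becomes 2 + 2 + 8 + 5 = 17.
Along x: (1154 + 5·x) / 17 = 81 (existing moment 2·49 + 2·16 + 8·128 = 1154) ⇒ x = (1377 − 1154) / 5 ≈ 44.60.
Along y: (444 + 5·y) / 17 = 54 (existing moment 2·87 + 2·23 + 8·28 = 444) ⇒ y = (918 − 444) / 5 ≈ 94.80.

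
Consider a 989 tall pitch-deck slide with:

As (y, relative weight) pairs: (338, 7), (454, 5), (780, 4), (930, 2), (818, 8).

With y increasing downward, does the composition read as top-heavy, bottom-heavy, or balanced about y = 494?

bottom-heavy

Weights sum to 7 + 5 + 4 + 2 + 8 = 26.
Σw·y = 7·338 + 5·454 + 4·780 + 2·930 + 8·818 = 16160, so ȳ = 16160/26 ≈ 621.54.
621.5 lies below (larger y than) the midline 494, so the layout is bottom-heavy.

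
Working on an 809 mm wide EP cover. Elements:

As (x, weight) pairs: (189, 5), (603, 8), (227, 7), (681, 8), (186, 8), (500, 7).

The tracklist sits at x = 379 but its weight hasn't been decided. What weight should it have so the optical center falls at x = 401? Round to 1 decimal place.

w ≈ 25.0

Fixed elements: Σw = 5 + 8 + 7 + 8 + 8 + 7 = 43, Σw·x = 5·189 + 8·603 + 7·227 + 8·681 + 8·186 + 7·500 = 17794.
Set Σw·x/Σw = 401: (17794 + 379w) = 401·(43 + w).
Solving: w = (401·43 − 17794) / (379 − 401) = -551 / -22 ≈ 25.05.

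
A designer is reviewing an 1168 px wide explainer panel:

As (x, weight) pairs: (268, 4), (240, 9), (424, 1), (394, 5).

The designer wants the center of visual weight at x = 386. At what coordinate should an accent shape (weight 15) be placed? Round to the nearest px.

x ≈ 500

With the accent shape, Σw becomes 4 + 9 + 1 + 5 + 15 = 34.
x: target moment 34×386 = 13124; current 4·268 + 9·240 + 1·424 + 5·394 = 5626; the accent shape supplies 7498, so x = 7498/15 ≈ 499.87.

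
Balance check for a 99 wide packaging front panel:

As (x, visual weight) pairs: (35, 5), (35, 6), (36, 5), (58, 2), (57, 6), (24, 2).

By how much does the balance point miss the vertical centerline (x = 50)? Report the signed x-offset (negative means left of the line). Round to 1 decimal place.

Weights sum to 5 + 6 + 5 + 2 + 6 + 2 = 26.
x-moment: 5·35 + 6·35 + 5·36 + 2·58 + 6·57 + 2·24 = 1071; centroid 1071/26 ≈ 41.19.
Offset from x = 50: 41.19 − 50 ≈ -8.81.

≈ -8.8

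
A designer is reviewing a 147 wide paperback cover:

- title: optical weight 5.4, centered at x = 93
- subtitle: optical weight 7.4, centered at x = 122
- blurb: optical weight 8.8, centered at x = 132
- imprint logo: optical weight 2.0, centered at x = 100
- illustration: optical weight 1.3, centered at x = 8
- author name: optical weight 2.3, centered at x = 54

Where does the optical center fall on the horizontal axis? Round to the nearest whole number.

Σw = 5.4 + 7.4 + 8.8 + 2.0 + 1.3 + 2.3 = 27.2.
x: (5.4·93 + 7.4·122 + 8.8·132 + 2.0·100 + 1.3·8 + 2.3·54) / 27.2 = 2901.2 / 27.2 ≈ 106.66

x ≈ 107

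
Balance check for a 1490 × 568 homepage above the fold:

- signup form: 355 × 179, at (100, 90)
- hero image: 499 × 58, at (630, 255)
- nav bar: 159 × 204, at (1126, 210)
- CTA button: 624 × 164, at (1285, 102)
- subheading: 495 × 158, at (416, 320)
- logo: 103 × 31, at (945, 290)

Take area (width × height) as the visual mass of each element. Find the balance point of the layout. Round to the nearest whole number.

Areas: signup form 355·179 = 63545, hero image 499·58 = 28942, nav bar 159·204 = 32436, CTA button 624·164 = 102336, subheading 495·158 = 78210, logo 103·31 = 3193. Total weight = 308662.
Σw·x = 228165401; x̄ = 228165401/308662 ≈ 739.21.
y: moment 56302262 / weight 308662 ≈ 182.41

(739, 182)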